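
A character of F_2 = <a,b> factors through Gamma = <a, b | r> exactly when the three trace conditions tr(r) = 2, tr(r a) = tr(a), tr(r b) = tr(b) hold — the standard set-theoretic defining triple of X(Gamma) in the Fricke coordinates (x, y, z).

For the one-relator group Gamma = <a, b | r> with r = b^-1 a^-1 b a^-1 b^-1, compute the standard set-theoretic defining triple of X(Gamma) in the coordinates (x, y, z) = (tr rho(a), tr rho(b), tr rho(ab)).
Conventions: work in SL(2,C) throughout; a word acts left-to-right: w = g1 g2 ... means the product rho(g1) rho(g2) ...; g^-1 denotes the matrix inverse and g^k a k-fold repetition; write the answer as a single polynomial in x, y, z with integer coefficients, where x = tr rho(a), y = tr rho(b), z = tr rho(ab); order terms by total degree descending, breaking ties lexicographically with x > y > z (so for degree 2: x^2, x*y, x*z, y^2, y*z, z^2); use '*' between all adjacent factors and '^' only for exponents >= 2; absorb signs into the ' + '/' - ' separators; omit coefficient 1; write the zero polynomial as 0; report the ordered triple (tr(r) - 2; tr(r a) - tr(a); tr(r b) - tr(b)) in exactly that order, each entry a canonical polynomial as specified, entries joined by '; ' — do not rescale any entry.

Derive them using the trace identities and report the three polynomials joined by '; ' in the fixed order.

x*y^2*z - x^2*y - y^3 - y*z^2 + x*z + 3*y - 2; x^2*y^2*z - x^3*y - x*y^3 - 2*x*y*z^2 + x^2*z + y^2*z + z^3 + 4*x*y - x - 3*z; x*y*z - y^2 - z^2 - y + 2

tr(a^-1) = tr(a) = x
tr(a b a) = tr(a) tr(b a) - tr(b) = x*z - y
tr(a b a b) = tr(b a) tr(b a) - tr(1)   [split at repeated b] = z^2 - 2
tr(b a b^-1 a) = tr(a b a) tr(b) - tr(a b a b) = x*y*z - y^2 - z^2 + 2
tr(b^-1 a^-1 b a) = tr(b a b^-1) tr(a) - tr(b a b^-1 a) = -x*y*z + x^2 + y^2 + z^2 - 2
tr(a^-1 b a^-1 b^-1) = tr(b^-1 a^-1 b) tr(a) - tr(b^-1 a^-1 b a) = x*y*z - y^2 - z^2 + 2
tr(a^-1 b) = tr(b) tr(a) - tr(b a) = x*y - z
tr(a^-1 b a^-1) = tr(a^-1 b) tr(a) - tr(a^-1 b a) = x^2*y - x*z - y
tr(b^-1 a^-1 b a^-1 b^-1) = tr(a^-1 b a^-1 b^-1) tr(b) - tr(a^-1 b a^-1) = x*y^2*z - x^2*y - y^3 - y*z^2 + x*z + 3*y
tr(b a b) = tr(b) tr(a b) - tr(a)  (reduce the b square) = y*z - x
tr(a b a b a) = tr(a) tr(b a b a) - tr(b a b)  (reduce the a square) = x*z^2 - y*z - x
tr(a b a b a b) = tr(a b) tr(a b a b) - tr(a^-1 b^-1)  (split on a) = z^3 - 3*z
tr(b a b^-1 a b a) = tr(a b a b a) tr(b) - tr(a b a b a b)  (eliminate b^-1) = x*y*z^2 - y^2*z - z^3 - x*y + 3*z
tr(b^-1 a b a^-1 b a) = tr(b a b^-1 a b) tr(a) - tr(b a b^-1 a b a)  (eliminate a^-1) = x^2*y^2*z - x^3*y - x*y^3 - 2*x*y*z^2 + x^2*z + y^2*z + z^3 + 4*x*y - 3*z
tr(a^-1 b a^-1 b^-1 a b) = tr(b^-1 a b a^-1 b) tr(a) - tr(b^-1 a b a^-1 b a)  (eliminate a^-1) = -x^2*y^2*z + x^3*y + x*y^3 + 2*x*y*z^2 - x^2*z - y^2*z - z^3 - 3*x*y + 3*z
tr(b^-1 a^-1 b a^-1 b^-1 a) = tr(a^-1 b a^-1 b^-1 a) tr(b) - tr(a^-1 b a^-1 b^-1 a b)  (eliminate b^-1) = x^2*y^2*z - x^3*y - x*y^3 - 2*x*y*z^2 + x^2*z + y^2*z + z^3 + 4*x*y - 3*z
assemble the triple (tr(r) - 2; tr(r a) - x; tr(r b) - y)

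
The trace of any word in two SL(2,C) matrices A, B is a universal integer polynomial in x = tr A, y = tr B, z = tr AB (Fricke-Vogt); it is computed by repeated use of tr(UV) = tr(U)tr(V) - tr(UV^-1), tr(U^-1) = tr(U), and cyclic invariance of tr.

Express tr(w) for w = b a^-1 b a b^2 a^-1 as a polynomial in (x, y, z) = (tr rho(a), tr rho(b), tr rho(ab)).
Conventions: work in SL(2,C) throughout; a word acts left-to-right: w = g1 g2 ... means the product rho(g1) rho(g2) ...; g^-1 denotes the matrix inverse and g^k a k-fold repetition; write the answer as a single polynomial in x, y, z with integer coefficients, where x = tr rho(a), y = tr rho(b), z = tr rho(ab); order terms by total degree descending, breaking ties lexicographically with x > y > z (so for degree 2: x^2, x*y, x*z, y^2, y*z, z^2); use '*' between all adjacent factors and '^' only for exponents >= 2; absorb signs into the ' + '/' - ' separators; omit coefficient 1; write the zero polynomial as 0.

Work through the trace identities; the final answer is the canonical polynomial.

x^2*y^3*z - x^3*y^2 - 2*x*y^2*z^2 + x^2*y*z + y*z^3 + x*y^2 - 2*y*z + x

apply: trace(a b^2) = trace(b) trace(a b) - trace(a)  (reduce the b square) = y*z - x
trace(a b^3) = trace(b) trace(a b^2) - trace(a b)  (reduce the b square) = y^2*z - x*y - z
apply: trace(b^2 a b^2) = trace(b) trace(a b^3) - trace(a b^2)  (reduce the b square) = y^3*z - x*y^2 - 2*y*z + x
apply: trace(a b a b) = trace(a b) trace(a b) - trace(1)  (split on a) = z^2 - 2
use: trace(a b a) = trace(a) trace(b a) - trace(b)  (reduce the a square) = x*z - y
apply: trace(a b^2 a b) = trace(b) trace(a b a b) - trace(a b a)  (reduce the b square) = y*z^2 - x*z - y
trace(a^2) = trace(a) trace(a) - trace(1)  (reduce the a square) = x^2 - 2
use: trace(a b^2 a) = trace(b) trace(a^2 b) - trace(a^2)  (reduce the b square) = x*y*z - x^2 - y^2 + 2
trace(b^2 a b^2 a) = trace(b) trace(a b^2 a b) - trace(a b^2 a)  (reduce the b square) = y^2*z^2 - 2*x*y*z + x^2 - 2
apply: trace(b a b^2 a^-1 b) = trace(b^2 a b^2) trace(a) - trace(b^2 a b^2 a)  (eliminate a^-1) = x*y^3*z - x^2*y^2 - y^2*z^2 + 2
trace(b a b a b^2) = trace(b) trace(a b a b^2) - trace(a b a b)  (reduce the b square) = y^2*z^2 - x*y*z - y^2 - z^2 + 2
use: trace(a b a b a b) = trace(a b a b) trace(a b) - trace(b a)  (split on a) = z^3 - 3*z
trace(a b a b a) = trace(a) trace(b a b a) - trace(b a b)  (reduce the a square) = x*z^2 - y*z - x
trace(b a b a b^2 a) = trace(b) trace(a b a b a b) - trace(a b a b a)  (reduce the b square) = y*z^3 - x*z^2 - 2*y*z + x
use: trace(b a b^2 a^-1 b a) = trace(b a b a b^2) trace(a) - trace(b a b a b^2 a)  (eliminate a^-1) = x*y^2*z^2 - x^2*y*z - y*z^3 - x*y^2 + 2*y*z + x
apply: trace(b a^-1 b a b^2 a^-1) = trace(b a b^2 a^-1 b) trace(a) - trace(b a b^2 a^-1 b a)  (eliminate a^-1) = x^2*y^3*z - x^3*y^2 - 2*x*y^2*z^2 + x^2*y*z + y*z^3 + x*y^2 - 2*y*z + x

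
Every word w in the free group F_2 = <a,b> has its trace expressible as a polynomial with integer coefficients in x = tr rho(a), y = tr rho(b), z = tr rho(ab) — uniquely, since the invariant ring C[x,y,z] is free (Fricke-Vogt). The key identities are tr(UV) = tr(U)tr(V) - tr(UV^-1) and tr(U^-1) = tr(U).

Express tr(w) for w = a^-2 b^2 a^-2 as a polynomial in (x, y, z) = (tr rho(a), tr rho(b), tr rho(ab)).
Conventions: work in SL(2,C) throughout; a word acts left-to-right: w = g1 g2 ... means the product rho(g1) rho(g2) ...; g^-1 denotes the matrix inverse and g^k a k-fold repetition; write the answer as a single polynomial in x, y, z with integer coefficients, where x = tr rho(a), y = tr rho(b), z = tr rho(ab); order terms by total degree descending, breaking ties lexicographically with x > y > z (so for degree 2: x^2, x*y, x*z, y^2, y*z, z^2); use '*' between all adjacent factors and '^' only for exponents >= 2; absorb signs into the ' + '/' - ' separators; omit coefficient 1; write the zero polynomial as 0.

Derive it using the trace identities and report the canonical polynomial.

x^4*y^2 - x^3*y*z - x^4 - 3*x^2*y^2 + 2*x*y*z + 4*x^2 + y^2 - 2

tr(b^2) = tr(b) tr(b) - tr(1)  (reduce the b square) = y^2 - 2
tr(b^2 a) = tr(b) tr(a b) - tr(a)  (reduce the b square) = y*z - x
and tr(a^-1 b^2) = tr(b^2) tr(a) - tr(b^2 a)  (eliminate a^-1) = x*y^2 - y*z - x
tr(a^-2 b^2) = tr(a^-1 b^2) tr(a) - tr(a^-1 b^2 a)  (eliminate a^-1) = x^2*y^2 - x*y*z - x^2 - y^2 + 2
and tr(b^2 a^-3) = tr(a^-2 b^2) tr(a) - tr(a^-2 b^2 a)  (eliminate a^-1) = x^3*y^2 - x^2*y*z - x^3 - 2*x*y^2 + y*z + 3*x
and tr(a^-2 b^2 a^-2) = tr(b^2 a^-3) tr(a) - tr(b^2 a^-2)  (eliminate a^-1) = x^4*y^2 - x^3*y*z - x^4 - 3*x^2*y^2 + 2*x*y*z + 4*x^2 + y^2 - 2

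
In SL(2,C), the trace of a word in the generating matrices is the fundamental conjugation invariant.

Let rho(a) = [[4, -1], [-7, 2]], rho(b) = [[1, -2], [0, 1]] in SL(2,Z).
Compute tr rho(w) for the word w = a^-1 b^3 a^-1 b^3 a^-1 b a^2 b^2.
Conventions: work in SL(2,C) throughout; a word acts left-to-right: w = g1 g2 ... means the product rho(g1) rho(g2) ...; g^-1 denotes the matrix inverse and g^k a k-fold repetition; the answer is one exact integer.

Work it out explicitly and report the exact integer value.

rho(a^-1) = [[2, 1], [7, 4]]
... * rho(b) = [[1, -2], [0, 1]]  ->  [[2, -3], [7, -10]]
... * rho(b) = [[1, -2], [0, 1]]  ->  [[2, -7], [7, -24]]
... * rho(b) = [[1, -2], [0, 1]]  ->  [[2, -11], [7, -38]]
... * rho(a^-1) = [[2, 1], [7, 4]]  ->  [[-73, -42], [-252, -145]]
... * rho(b) = [[1, -2], [0, 1]]  ->  [[-73, 104], [-252, 359]]
... * rho(b) = [[1, -2], [0, 1]]  ->  [[-73, 250], [-252, 863]]
... * rho(b) = [[1, -2], [0, 1]]  ->  [[-73, 396], [-252, 1367]]
... * rho(a^-1) = [[2, 1], [7, 4]]  ->  [[2626, 1511], [9065, 5216]]
... * rho(b) = [[1, -2], [0, 1]]  ->  [[2626, -3741], [9065, -12914]]
... * rho(a) = [[4, -1], [-7, 2]]  ->  [[36691, -10108], [126658, -34893]]
... * rho(a) = [[4, -1], [-7, 2]]  ->  [[217520, -56907], [750883, -196444]]
... * rho(b) = [[1, -2], [0, 1]]  ->  [[217520, -491947], [750883, -1698210]]
... * rho(b) = [[1, -2], [0, 1]]  ->  [[217520, -926987], [750883, -3199976]]
tr = 217520 + -3199976 = -2982456

-2982456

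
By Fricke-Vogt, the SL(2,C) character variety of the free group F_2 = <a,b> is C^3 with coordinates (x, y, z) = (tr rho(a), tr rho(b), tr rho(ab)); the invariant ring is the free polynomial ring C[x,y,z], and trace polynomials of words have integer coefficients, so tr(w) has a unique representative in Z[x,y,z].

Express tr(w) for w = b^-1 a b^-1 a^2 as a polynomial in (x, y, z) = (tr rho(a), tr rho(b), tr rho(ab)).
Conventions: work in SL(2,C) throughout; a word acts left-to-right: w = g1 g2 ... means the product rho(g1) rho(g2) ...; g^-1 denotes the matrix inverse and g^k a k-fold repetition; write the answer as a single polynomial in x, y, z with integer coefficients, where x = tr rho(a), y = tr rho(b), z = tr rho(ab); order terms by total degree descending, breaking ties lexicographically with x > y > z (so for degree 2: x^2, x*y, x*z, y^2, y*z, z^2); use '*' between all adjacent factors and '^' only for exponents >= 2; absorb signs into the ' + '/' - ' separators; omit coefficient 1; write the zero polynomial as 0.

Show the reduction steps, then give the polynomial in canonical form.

x^3*y^2 - 2*x^2*y*z - x*y^2 + x*z^2 + y*z - x

and tr(a^2) = tr(a) * tr(a) - tr(1)   [square of a] = x^2 - 2
tr(a^3) = tr(a) * tr(a^2) - tr(a)   [square of a] = x^3 - 3*x
and tr(b a^2) = tr(a) * tr(b a) - tr(b)   [square of a] = x*z - y
and tr(a^3 b) = tr(a) * tr(b a^2) - tr(b a)   [square of a] = x^2*z - x*y - z
next, tr(a b^-1 a^2) = tr(a^3) * tr(b) - tr(a^3 b)   [inverse elimination on b] = x^3*y - x^2*z - 2*x*y + z
tr(b a b a) = tr(a b) * tr(a b) - tr(1)   [split at a repeated a] = z^2 - 2
next, tr(b a b) = tr(b) * tr(a b) - tr(a)   [square of b] = y*z - x
tr(a^2 b a b) = tr(a) * tr(b a b a) - tr(b a b)   [square of a] = x*z^2 - y*z - x
tr(a b^-1 a^2 b) = tr(a^2 b a) * tr(b) - tr(a^2 b a b)   [inverse elimination on b] = x^2*y*z - x*y^2 - x*z^2 + x
and tr(b^-1 a b^-1 a^2) = tr(a b^-1 a^2) * tr(b) - tr(a b^-1 a^2 b)   [inverse elimination on b] = x^3*y^2 - 2*x^2*y*z - x*y^2 + x*z^2 + y*z - x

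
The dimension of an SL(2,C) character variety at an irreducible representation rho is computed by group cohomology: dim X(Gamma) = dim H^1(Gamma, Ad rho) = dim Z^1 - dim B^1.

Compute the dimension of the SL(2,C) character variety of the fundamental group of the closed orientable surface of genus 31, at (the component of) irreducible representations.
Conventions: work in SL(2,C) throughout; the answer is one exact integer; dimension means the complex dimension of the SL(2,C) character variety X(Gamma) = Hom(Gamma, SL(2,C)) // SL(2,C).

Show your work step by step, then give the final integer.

180

Gamma = pi_1(Sigma_31) = < a_1, b_1, ..., a_31, b_31 | prod [a_i, b_i] > has 2g = 62 generators and 1 relator.
A cocycle assigns one sl_2 vector per generator subject to the relator condition d_2(z) = 0: dim of the unconstrained space is 3*2g = 186.
d_2 is surjective at irreducible rho (its cokernel H^2 is dual to H^0 = 0), so dim Z^1 = 186 - 3 = 183.
As always at irreducible rho, dim B^1 = 3.
Hence dim X = 183 - 3 = 180.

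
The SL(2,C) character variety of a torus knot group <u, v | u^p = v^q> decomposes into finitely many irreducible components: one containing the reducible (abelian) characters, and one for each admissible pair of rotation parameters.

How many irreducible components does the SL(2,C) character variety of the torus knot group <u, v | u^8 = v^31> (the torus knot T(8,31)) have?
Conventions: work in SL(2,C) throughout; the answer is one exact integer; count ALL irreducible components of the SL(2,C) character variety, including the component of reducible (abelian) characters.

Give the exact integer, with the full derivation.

For T(8,31): irreducibility forces the central element u^8 = v^31 to one of +I, -I.
So on each irreducible component the traces are pinned: tr(u) = 2*cos(pi*alpha/8) with 1 <= alpha <= 7, tr(v) = 2*cos(pi*beta/31) with 1 <= beta <= 30.
u^8 = (-1)^alpha I and v^31 = (-1)^beta I must agree, so alpha and beta have equal parity.
count pairs: odd alpha (4 choices) x odd beta (15), plus even alpha (3) x even beta (15): 4*15 + 3*15 = 105.
That is 105 components of irreducible characters, and with the reducible (abelian) component the total is 106.

106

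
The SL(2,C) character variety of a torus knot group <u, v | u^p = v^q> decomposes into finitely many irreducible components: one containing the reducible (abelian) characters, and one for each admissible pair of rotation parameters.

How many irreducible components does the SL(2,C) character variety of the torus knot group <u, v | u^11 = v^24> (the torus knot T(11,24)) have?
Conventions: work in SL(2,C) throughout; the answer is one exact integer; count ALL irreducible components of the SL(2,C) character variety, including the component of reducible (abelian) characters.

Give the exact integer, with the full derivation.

Gamma = < u, v | u^11 = v^24 > (torus knot T(11,24)); the central element u^11 = v^24 acts as +I or -I in any irreducible SL(2,C) representation.
This locks tr(u) to 2*cos(pi*alpha/11), alpha in 1..10, and tr(v) to 2*cos(pi*beta/24), beta in 1..23, on each component of irreducible characters.
Consistency of u^11 = (-1)^alpha I with v^24 = (-1)^beta I forces alpha = beta (mod 2).
count pairs: odd alpha (5 choices) x odd beta (12), plus even alpha (5) x even beta (11): 5*12 + 5*11 = 115.
Total: 115 irreducible-character components + 1 reducible (abelian) component = 116.

116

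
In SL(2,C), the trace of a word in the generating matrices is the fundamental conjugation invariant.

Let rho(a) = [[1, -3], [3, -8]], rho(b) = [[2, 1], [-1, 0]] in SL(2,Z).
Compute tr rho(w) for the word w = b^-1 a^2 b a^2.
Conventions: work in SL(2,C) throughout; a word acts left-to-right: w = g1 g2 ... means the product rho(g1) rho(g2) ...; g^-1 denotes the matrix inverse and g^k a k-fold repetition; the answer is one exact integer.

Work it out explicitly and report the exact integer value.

rho(b^-1) = [[0, -1], [1, 2]]
... * rho(a) = [[1, -3], [3, -8]]  ->  [[-3, 8], [7, -19]]
... * rho(a) = [[1, -3], [3, -8]]  ->  [[21, -55], [-50, 131]]
... * rho(b) = [[2, 1], [-1, 0]]  ->  [[97, 21], [-231, -50]]
... * rho(a) = [[1, -3], [3, -8]]  ->  [[160, -459], [-381, 1093]]
... * rho(a) = [[1, -3], [3, -8]]  ->  [[-1217, 3192], [2898, -7601]]
tr = -1217 + -7601 = -8818

-8818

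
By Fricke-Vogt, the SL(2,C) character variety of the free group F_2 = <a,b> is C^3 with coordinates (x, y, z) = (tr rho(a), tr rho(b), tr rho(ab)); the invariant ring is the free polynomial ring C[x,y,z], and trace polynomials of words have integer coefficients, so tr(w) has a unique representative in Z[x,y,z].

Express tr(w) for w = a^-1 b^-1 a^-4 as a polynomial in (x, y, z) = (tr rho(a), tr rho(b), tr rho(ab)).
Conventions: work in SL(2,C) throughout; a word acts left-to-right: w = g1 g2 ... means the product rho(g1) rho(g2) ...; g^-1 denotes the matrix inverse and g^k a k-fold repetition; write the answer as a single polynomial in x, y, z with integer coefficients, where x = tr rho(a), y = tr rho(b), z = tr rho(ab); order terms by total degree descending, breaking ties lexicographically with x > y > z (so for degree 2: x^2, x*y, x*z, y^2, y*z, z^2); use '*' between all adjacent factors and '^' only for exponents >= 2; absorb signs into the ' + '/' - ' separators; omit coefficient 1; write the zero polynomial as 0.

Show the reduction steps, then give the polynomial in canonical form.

x^4*z - x^3*y - 3*x^2*z + 2*x*y + z

and tr(a^-1) = tr(a) = x
next, tr(a^-2) = tr(a^-1)*tr(a) - tr(1)  (eliminate a^-1) = x^2 - 2
and tr(a^-3) = tr(a^-2)*tr(a) - tr(a^-1)  (eliminate a^-1) = x^3 - 3*x
next, tr(a^-4) = tr(a^-3)*tr(a) - tr(a^-2)  (eliminate a^-1) = x^4 - 4*x^2 + 2
tr(a^-5) = tr(a^-4)*tr(a) - tr(a^-3)  (eliminate a^-1) = x^5 - 5*x^3 + 5*x
tr(a^-1 b) = tr(b)*tr(a) - tr(b a)  (eliminate a^-1) = x*y - z
tr(a^-2 b) = tr(a^-1 b)*tr(a) - tr(a^-1 b a)  (eliminate a^-1) = x^2*y - x*z - y
and tr(a^-1 b a^-2) = tr(a^-2 b)*tr(a) - tr(a^-2 b a)  (eliminate a^-1) = x^3*y - x^2*z - 2*x*y + z
and tr(a^-3 b a^-1) = tr(a^-1 b a^-2)*tr(a) - tr(a^-1 b a^-1)  (eliminate a^-1) = x^4*y - x^3*z - 3*x^2*y + 2*x*z + y
and tr(a^-5 b) = tr(a^-3 b a^-1)*tr(a) - tr(a^-3 b)  (eliminate a^-1) = x^5*y - x^4*z - 4*x^3*y + 3*x^2*z + 3*x*y - z
tr(a^-1 b^-1 a^-4) = tr(a^-5)*tr(b) - tr(a^-5 b)  (eliminate b^-1) = x^4*z - x^3*y - 3*x^2*z + 2*x*y + z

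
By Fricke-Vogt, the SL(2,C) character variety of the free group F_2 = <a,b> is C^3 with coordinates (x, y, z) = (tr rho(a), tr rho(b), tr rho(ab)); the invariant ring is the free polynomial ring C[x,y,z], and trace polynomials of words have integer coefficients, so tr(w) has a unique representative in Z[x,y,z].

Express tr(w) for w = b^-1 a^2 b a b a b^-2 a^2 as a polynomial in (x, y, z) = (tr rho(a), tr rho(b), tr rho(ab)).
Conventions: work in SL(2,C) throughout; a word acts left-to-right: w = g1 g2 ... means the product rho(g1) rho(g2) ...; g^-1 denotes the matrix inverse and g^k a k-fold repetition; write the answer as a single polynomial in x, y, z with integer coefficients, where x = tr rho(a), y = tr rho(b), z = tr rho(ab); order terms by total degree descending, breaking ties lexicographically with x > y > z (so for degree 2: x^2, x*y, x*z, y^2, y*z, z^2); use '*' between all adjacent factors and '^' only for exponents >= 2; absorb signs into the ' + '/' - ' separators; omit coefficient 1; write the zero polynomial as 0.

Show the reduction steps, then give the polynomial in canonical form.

trace(b a b a) = trace(b a) trace(b a) - trace(1)   [split at repeated b] = z^2 - 2
trace(b a b) = trace(b) trace(a b) - trace(a) = y*z - x
trace(a b a b a) = trace(a) trace(b a b a) - trace(b a b) = x*z^2 - y*z - x
trace(b a b a^3) = trace(a) trace(a b a b a) - trace(a b a b) = x^2*z^2 - x*y*z - x^2 - z^2 + 2
next, trace(a b a b a^3) = trace(a) trace(b a b a^3) - trace(b a b a^2) = x^3*z^2 - x^2*y*z - x^3 - 2*x*z^2 + y*z + 3*x
trace(a^4 b a b a) = trace(a) trace(a b a b a^3) - trace(a b a b a^2) = x^4*z^2 - x^3*y*z - x^4 - 3*x^2*z^2 + 2*x*y*z + 4*x^2 + z^2 - 2
trace(b a b a b a) = trace(b a) trace(b a b a) - trace(b^-1 a^-1)   [split at repeated b] = z^3 - 3*z
trace(a b a) = trace(a) trace(b a) - trace(b) = x*z - y
next, trace(b a b a b) = trace(b) trace(a b a b) - trace(a b a) = y*z^2 - x*z - y
trace(a b a b a b a) = trace(a) trace(b a b a b a) - trace(b a b a b) = x*z^3 - y*z^2 - 2*x*z + y
trace(a b a b a b a^2) = trace(a) trace(a b a b a b a) - trace(a b a b a b) = x^2*z^3 - x*y*z^2 - 2*x^2*z - z^3 + x*y + 3*z
and trace(a^4 b a b a b) = trace(a) trace(a b a b a b a^2) - trace(a b a b a b a) = x^3*z^3 - x^2*y*z^2 - 2*x^3*z - 2*x*z^3 + x^2*y + y*z^2 + 5*x*z - y
next, trace(a^2 b a b a b^-1 a^2) = trace(a^4 b a b a) trace(b) - trace(a^4 b a b a b) = x^4*y*z^2 - x^3*y^2*z - x^3*z^3 - x^4*y - 2*x^2*y*z^2 + 2*x^3*z + 2*x*y^2*z + 2*x*z^3 + 3*x^2*y - 5*x*z - y
and trace(a^2 b a) = trace(a) trace(b a^2) - trace(b a) = x^2*z - x*y - z
trace(b a^2 b a b) = trace(b) trace(a^2 b a b) - trace(a^2 b a) = x*y*z^2 - x^2*z - y^2*z + z
and trace(b a^2 b a b a^2) = trace(a) trace(b a^2 b a b a) - trace(b a^2 b a b) = x^2*z^3 - 2*x*y*z^2 - x^2*z + y^2*z + x*y - z
next, trace(a^2 b a^2 b a b a) = trace(a) trace(b a^2 b a b a^2) - trace(b a^2 b a b a) = x^3*z^3 - 2*x^2*y*z^2 - x^3*z + x*y^2*z - x*z^3 + x^2*y + y*z^2 + x*z - y
next, trace(b a b a b a b a) = trace(b a) trace(b a b a b a) - trace(b^-1 a^-1 b^-1 a^-1)   [split at repeated b] = z^4 - 4*z^2 + 2
next, trace(b a b a b a b) = trace(b) trace(a b a b a b) - trace(a b a b a) = y*z^3 - x*z^2 - 2*y*z + x
and trace(b a^2 b a b a b a) = trace(a) trace(b a b a b a b a) - trace(b a b a b a b) = x*z^4 - y*z^3 - 3*x*z^2 + 2*y*z + x
trace(b a^2 b a b a b) = trace(b) trace(a^2 b a b a b) - trace(a^2 b a b a) = x*y*z^3 - x^2*z^2 - y^2*z^2 - x*y*z + x^2 + y^2 + z^2 - 2
trace(a^2 b a^2 b a b a b) = trace(a) trace(b a^2 b a b a b a) - trace(b a^2 b a b a b) = x^2*z^4 - 2*x*y*z^3 - 2*x^2*z^2 + y^2*z^2 + 3*x*y*z - y^2 - z^2 + 2
and trace(a^2 b a b a b^-1 a^2 b) = trace(a^2 b a^2 b a b a) trace(b) - trace(a^2 b a^2 b a b a b) = x^3*y*z^3 - 2*x^2*y^2*z^2 - x^2*z^4 - x^3*y*z + x*y^3*z + x*y*z^3 + x^2*y^2 + 2*x^2*z^2 - 2*x*y*z + z^2 - 2
trace(a^2 b^-1 a^2 b a b a b^-1) = trace(a^2 b a b a b^-1 a^2) trace(b) - trace(a^2 b a b a b^-1 a^2 b) = x^4*y^2*z^2 - x^3*y^3*z - 2*x^3*y*z^3 - x^4*y^2 + x^2*z^4 + 3*x^3*y*z + x*y^3*z + x*y*z^3 + 2*x^2*y^2 - 2*x^2*z^2 - 3*x*y*z - y^2 - z^2 + 2
trace(a^2 b^-1 a^2 b a b a) = trace(a^2 b a b a^3) trace(b) - trace(a^2 b a b a^3 b) = x^4*y*z^2 - x^3*y^2*z - x^3*z^3 - x^4*y - x^2*y*z^2 + x^3*z + x*y^2*z + x*z^3 + 3*x^2*y - x*z - y
trace(b^-1 a^2 b a b a b^-2 a^2) = trace(a^2 b^-1 a^2 b a b a b^-1) trace(b) - trace(a^2 b^-1 a^2 b a b a) = x^4*y^3*z^2 - x^3*y^4*z - 2*x^3*y^2*z^3 - x^4*y^3 - x^4*y*z^2 + x^2*y*z^4 + 4*x^3*y^2*z + x^3*z^3 + x*y^4*z + x*y^2*z^3 + x^4*y + 2*x^2*y^3 - x^2*y*z^2 - x^3*z - 4*x*y^2*z - x*z^3 - 3*x^2*y - y^3 - y*z^2 + x*z + 3*y

x^4*y^3*z^2 - x^3*y^4*z - 2*x^3*y^2*z^3 - x^4*y^3 - x^4*y*z^2 + x^2*y*z^4 + 4*x^3*y^2*z + x^3*z^3 + x*y^4*z + x*y^2*z^3 + x^4*y + 2*x^2*y^3 - x^2*y*z^2 - x^3*z - 4*x*y^2*z - x*z^3 - 3*x^2*y - y^3 - y*z^2 + x*z + 3*y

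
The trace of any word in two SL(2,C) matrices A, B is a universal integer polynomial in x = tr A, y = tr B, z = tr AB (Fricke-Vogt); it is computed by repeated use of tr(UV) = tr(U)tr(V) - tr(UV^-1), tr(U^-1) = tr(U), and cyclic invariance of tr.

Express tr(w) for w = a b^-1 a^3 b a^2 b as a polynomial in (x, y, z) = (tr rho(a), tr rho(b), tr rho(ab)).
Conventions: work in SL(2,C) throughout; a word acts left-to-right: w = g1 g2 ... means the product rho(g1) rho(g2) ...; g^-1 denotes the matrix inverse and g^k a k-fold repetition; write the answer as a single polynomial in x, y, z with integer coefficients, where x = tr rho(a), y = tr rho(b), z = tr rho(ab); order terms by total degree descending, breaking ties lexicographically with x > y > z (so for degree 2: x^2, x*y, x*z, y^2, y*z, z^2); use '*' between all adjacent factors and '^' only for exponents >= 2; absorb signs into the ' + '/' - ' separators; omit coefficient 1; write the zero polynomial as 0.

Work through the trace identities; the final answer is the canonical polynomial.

tr(b a b a) = tr(b a) tr(b a) - tr(1)  (split on b) = z^2 - 2
reduce: tr(b a b) = tr(b) tr(a b) - tr(a)  (reduce the b square) = y*z - x
tr(a b a b a) = tr(a) tr(b a b a) - tr(b a b)  (reduce the a square) = x*z^2 - y*z - x
tr(a^2 b a b a) = tr(a) tr(a b a b a) - tr(a b a b)  (reduce the a square) = x^2*z^2 - x*y*z - x^2 - z^2 + 2
tr(b a^4 b a) = tr(a) tr(a^2 b a b a) - tr(a^2 b a b)  (reduce the a square) = x^3*z^2 - x^2*y*z - x^3 - 2*x*z^2 + y*z + 3*x
reduce: tr(b a^2) = tr(a) tr(b a) - tr(b)  (reduce the a square) = x*z - y
so tr(a b a^2) = tr(a) tr(b a^2) - tr(b a)  (reduce the a square) = x^2*z - x*y - z
tr(a^4 b) = tr(a) tr(a b a^2) - tr(a b a)  (reduce the a square) = x^3*z - x^2*y - 2*x*z + y
tr(a^2) = tr(a) tr(a) - tr(1)  (reduce the a square) = x^2 - 2
tr(a^3) = tr(a) tr(a^2) - tr(a)  (reduce the a square) = x^3 - 3*x
tr(a^4) = tr(a) tr(a^3) - tr(a^2)  (reduce the a square) = x^4 - 4*x^2 + 2
tr(b a^4 b) = tr(b) tr(a^4 b) - tr(a^4)  (reduce the b square) = x^3*y*z - x^4 - x^2*y^2 - 2*x*y*z + 4*x^2 + y^2 - 2
tr(a^3 b a^2 b a) = tr(a) tr(b a^4 b a) - tr(b a^4 b)  (reduce the a square) = x^4*z^2 - 2*x^3*y*z + x^2*y^2 - 2*x^2*z^2 + 3*x*y*z - x^2 - y^2 + 2
tr(b a b a b a) = tr(b a b a) tr(b a) - tr(a b)  (split on b) = z^3 - 3*z
so tr(b a b a b) = tr(b) tr(a b a b) - tr(a b a)  (reduce the b square) = y*z^2 - x*z - y
reduce: tr(b a b a b a^2) = tr(a) tr(b a b a b a) - tr(b a b a b)  (reduce the a square) = x*z^3 - y*z^2 - 2*x*z + y
tr(b a b a^3 b a) = tr(a) tr(b a b a b a^2) - tr(b a b a b a)  (reduce the a square) = x^2*z^3 - x*y*z^2 - 2*x^2*z - z^3 + x*y + 3*z
tr(b^2 a b) = tr(b) tr(b a b) - tr(b a)  (reduce the b square) = y^2*z - x*y - z
so tr(b^2 a b a^2) = tr(a) tr(b^2 a b a) - tr(b^2 a b)  (reduce the a square) = x*y*z^2 - x^2*z - y^2*z + z
so tr(b a b a^3 b) = tr(a) tr(b^2 a b a^2) - tr(b^2 a b a)  (reduce the a square) = x^2*y*z^2 - x^3*z - x*y^2*z - y*z^2 + 2*x*z + y
tr(a^3 b a^2 b a b) = tr(a) tr(b a b a^3 b a) - tr(b a b a^3 b)  (reduce the a square) = x^3*z^3 - 2*x^2*y*z^2 - x^3*z + x*y^2*z - x*z^3 + x^2*y + y*z^2 + x*z - y
reduce: tr(a b^-1 a^3 b a^2 b) = tr(a^3 b a^2 b a) tr(b) - tr(a^3 b a^2 b a b)  (eliminate b^-1) = x^4*y*z^2 - 2*x^3*y^2*z - x^3*z^3 + x^2*y^3 + x^3*z + 2*x*y^2*z + x*z^3 - 2*x^2*y - y^3 - y*z^2 - x*z + 3*y

x^4*y*z^2 - 2*x^3*y^2*z - x^3*z^3 + x^2*y^3 + x^3*z + 2*x*y^2*z + x*z^3 - 2*x^2*y - y^3 - y*z^2 - x*z + 3*y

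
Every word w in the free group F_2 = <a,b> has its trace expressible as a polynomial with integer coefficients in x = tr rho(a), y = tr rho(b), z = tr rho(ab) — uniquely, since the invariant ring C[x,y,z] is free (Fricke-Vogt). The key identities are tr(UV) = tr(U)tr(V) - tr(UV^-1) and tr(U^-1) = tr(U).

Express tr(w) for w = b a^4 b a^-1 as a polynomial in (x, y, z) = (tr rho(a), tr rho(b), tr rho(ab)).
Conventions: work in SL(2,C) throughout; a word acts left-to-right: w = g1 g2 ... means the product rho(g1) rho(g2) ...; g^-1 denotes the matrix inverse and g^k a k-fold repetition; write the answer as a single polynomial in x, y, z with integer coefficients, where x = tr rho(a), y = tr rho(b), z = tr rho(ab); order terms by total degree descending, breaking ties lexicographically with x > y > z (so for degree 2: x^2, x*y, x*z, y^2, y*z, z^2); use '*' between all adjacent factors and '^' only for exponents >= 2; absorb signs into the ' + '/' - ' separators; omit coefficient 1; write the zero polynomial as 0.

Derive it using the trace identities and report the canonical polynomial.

tr(b^2 a) = tr(b) * tr(a b) - tr(a)   [square of b] = y*z - x
tr(b^2) = tr(b) * tr(b) - tr(1)   [square of b] = y^2 - 2
reduce: tr(a b^2 a) = tr(a) * tr(b^2 a) - tr(b^2)   [square of a] = x*y*z - x^2 - y^2 + 2
reduce: tr(b^2 a^3) = tr(a) * tr(a b^2 a) - tr(a b^2)   [square of a] = x^2*y*z - x^3 - x*y^2 - y*z + 3*x
so tr(b a^4 b) = tr(a) * tr(b^2 a^3) - tr(b^2 a^2)   [square of a] = x^3*y*z - x^4 - x^2*y^2 - 2*x*y*z + 4*x^2 + y^2 - 2
reduce: tr(b a b a) = tr(a b) * tr(a b) - tr(1)   [split at a repeated a] = z^2 - 2
tr(a b a b a) = tr(a) * tr(b a b a) - tr(b a b)   [square of a] = x*z^2 - y*z - x
tr(a b a b a^2) = tr(a) * tr(a b a b a) - tr(a b a b)   [square of a] = x^2*z^2 - x*y*z - x^2 - z^2 + 2
so tr(b a^4 b a) = tr(a) * tr(a b a b a^2) - tr(a b a b a)   [square of a] = x^3*z^2 - x^2*y*z - x^3 - 2*x*z^2 + y*z + 3*x
tr(b a^4 b a^-1) = tr(b a^4 b) * tr(a) - tr(b a^4 b a)   [inverse elimination on a] = x^4*y*z - x^5 - x^3*y^2 - x^3*z^2 - x^2*y*z + 5*x^3 + x*y^2 + 2*x*z^2 - y*z - 5*x

x^4*y*z - x^5 - x^3*y^2 - x^3*z^2 - x^2*y*z + 5*x^3 + x*y^2 + 2*x*z^2 - y*z - 5*x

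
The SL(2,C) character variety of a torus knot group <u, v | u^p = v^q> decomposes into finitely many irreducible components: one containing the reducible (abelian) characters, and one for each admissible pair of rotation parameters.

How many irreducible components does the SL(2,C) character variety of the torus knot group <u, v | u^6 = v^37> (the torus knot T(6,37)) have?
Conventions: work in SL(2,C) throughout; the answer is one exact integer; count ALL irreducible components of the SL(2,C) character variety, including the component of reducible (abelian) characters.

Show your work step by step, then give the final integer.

For T(6,37): irreducibility forces the central element u^6 = v^37 to one of +I, -I.
On an irreducible component, tr(u) is locked at 2*cos(pi*alpha/6) for some alpha in 1..5, and tr(v) at 2*cos(pi*beta/37) for some beta in 1..36.
u^6 = (-1)^alpha I and v^37 = (-1)^beta I must agree, so alpha and beta have equal parity.
Enumerate parity-matched pairs: 3*18 odd-odd plus 2*18 even-even gives 90.
That is 90 components of irreducible characters, and with the reducible (abelian) component the total is 91.

91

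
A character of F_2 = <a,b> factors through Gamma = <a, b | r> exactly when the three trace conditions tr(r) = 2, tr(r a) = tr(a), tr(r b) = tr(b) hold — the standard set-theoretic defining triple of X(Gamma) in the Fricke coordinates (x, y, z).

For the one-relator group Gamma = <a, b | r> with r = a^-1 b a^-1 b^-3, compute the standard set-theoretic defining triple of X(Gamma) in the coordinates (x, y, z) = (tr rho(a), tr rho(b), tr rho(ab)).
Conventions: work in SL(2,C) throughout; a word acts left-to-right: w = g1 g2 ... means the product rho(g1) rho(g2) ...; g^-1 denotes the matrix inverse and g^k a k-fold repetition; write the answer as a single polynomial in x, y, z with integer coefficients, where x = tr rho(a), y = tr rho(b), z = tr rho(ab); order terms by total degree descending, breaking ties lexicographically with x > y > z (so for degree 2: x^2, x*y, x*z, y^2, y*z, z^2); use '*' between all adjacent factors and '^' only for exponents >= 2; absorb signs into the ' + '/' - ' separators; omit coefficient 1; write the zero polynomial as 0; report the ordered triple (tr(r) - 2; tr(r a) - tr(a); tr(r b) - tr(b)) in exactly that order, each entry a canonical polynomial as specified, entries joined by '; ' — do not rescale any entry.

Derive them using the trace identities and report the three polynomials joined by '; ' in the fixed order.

so tr(b^-1) = tr(b) = y
so tr(b^-2) = tr(b^-1)*tr(b) - tr(1)  (eliminate b^-1) = y^2 - 2
tr(a b^-1) = tr(a)*tr(b) - tr(a b)  (eliminate b^-1) = x*y - z
tr(b^-2 a) = tr(a b^-1)*tr(b) - tr(a)  (eliminate b^-1) = x*y^2 - y*z - x
tr(a^-1 b^-2) = tr(b^-2)*tr(a) - tr(b^-2 a)  (eliminate a^-1) = y*z - x
reduce: tr(a b a) = tr(a)*tr(b a) - tr(b)  (reduce the a square) = x*z - y
tr(a b a b) = tr(b a)*tr(b a) - tr(1)  (split on b) = z^2 - 2
so tr(b^-1 a b a) = tr(a b a)*tr(b) - tr(a b a b)  (eliminate b^-1) = x*y*z - y^2 - z^2 + 2
reduce: tr(b^-1 a b a^-1) = tr(b^-1 a b)*tr(a) - tr(b^-1 a b a)  (eliminate a^-1) = -x*y*z + x^2 + y^2 + z^2 - 2
tr(b^-2 a b a^-1) = tr(b^-1 a b a^-1)*tr(b) - tr(b^-1 a b a^-1 b)  (eliminate b^-1) = -x*y^2*z + x^2*y + y^3 + y*z^2 - 3*y
tr(b a^-1 b^-3 a) = tr(b^-2 a b a^-1)*tr(b) - tr(b^-2 a b a^-1 b)  (eliminate b^-1) = -x*y^3*z + x^2*y^2 + y^4 + y^2*z^2 + x*y*z - x^2 - 4*y^2 - z^2 + 2
reduce: tr(a^-1 b a^-1 b^-3) = tr(b a^-1 b^-3)*tr(a) - tr(b a^-1 b^-3 a)  (eliminate a^-1) = x*y^3*z - x^2*y^2 - y^4 - y^2*z^2 + 4*y^2 + z^2 - 2
so tr(a^-1 b a^-1 b^-2) = tr(b a^-1 b^-2)*tr(a) - tr(b a^-1 b^-2 a)   [inverse elimination on a] = x*y^2*z - x^2*y - y^3 - y*z^2 + x*z + 3*y
assemble the triple (tr(r) - 2; tr(r a) - x; tr(r b) - y)

x*y^3*z - x^2*y^2 - y^4 - y^2*z^2 + 4*y^2 + z^2 - 4; y*z - 2*x; x*y^2*z - x^2*y - y^3 - y*z^2 + x*z + 2*y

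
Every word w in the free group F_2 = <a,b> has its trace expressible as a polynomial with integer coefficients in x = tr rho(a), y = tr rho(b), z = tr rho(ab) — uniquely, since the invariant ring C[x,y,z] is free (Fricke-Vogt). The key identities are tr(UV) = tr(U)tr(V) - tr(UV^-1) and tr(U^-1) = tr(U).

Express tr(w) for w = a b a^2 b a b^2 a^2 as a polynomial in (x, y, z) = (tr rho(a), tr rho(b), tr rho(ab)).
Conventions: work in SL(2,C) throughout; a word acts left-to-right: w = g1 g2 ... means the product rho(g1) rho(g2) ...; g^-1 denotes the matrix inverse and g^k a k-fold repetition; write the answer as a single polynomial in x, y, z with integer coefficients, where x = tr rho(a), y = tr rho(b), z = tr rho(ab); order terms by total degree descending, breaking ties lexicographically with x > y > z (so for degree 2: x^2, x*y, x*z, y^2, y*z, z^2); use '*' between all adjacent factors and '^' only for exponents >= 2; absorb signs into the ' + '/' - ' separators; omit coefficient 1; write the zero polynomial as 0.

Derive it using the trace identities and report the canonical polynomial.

x^3*y*z^3 - x^4*z^2 - 2*x^2*y^2*z^2 + x^3*y*z + x*y^3*z - x*y*z^3 + 2*x^2*z^2 + y^2*z^2 - 2*x*y*z + x^2 - 2

tr(a b a b) = tr(b a) tr(b a) - tr(1)   [split at repeated b] = z^2 - 2
use: tr(b a b a b a) = tr(a b) tr(a b a b) - tr(a^-1 b^-1)   [split at repeated a] = z^3 - 3*z
apply: tr(a b a) = tr(a) tr(b a) - tr(b) = x*z - y
tr(b a b a b) = tr(b) tr(a b a b) - tr(a b a) = y*z^2 - x*z - y
tr(a b a^2 b a b) = tr(a) tr(b a b a b a) - tr(b a b a b) = x*z^3 - y*z^2 - 2*x*z + y
tr(b a b) = tr(b) tr(a b) - tr(a) = y*z - x
tr(b a^2 b a) = tr(a) tr(b a b a) - tr(b a b) = x*z^2 - y*z - x
tr(b^2) = tr(b) tr(b) - tr(1) = y^2 - 2
tr(b a^2 b) = tr(a) tr(b^2 a) - tr(b^2) = x*y*z - x^2 - y^2 + 2
apply: tr(a b a^2 b a) = tr(a) tr(b a^2 b a) - tr(b a^2 b) = x^2*z^2 - 2*x*y*z + y^2 - 2
tr(b a^2 b a b^2 a) = tr(b) tr(a b a^2 b a b) - tr(a b a^2 b a) = x*y*z^3 - x^2*z^2 - y^2*z^2 + 2
tr(b a b^2) = tr(b) tr(b a b) - tr(b a) = y^2*z - x*y - z
tr(a^2 b a b^2) = tr(a) tr(b a b^2 a) - tr(b a b^2) = x*y*z^2 - x^2*z - y^2*z + z
tr(b a^2 b a b^2) = tr(b) tr(a^2 b a b^2) - tr(a^2 b a b) = x*y^2*z^2 - x^2*y*z - y^3*z - x*z^2 + 2*y*z + x
use: tr(b a^2 b a b^2 a^2) = tr(a) tr(b a^2 b a b^2 a) - tr(b a^2 b a b^2) = x^2*y*z^3 - x^3*z^2 - 2*x*y^2*z^2 + x^2*y*z + y^3*z + x*z^2 - 2*y*z + x
use: tr(a b a^2 b a b^2 a^2) = tr(a) tr(b a^2 b a b^2 a^2) - tr(b a^2 b a b^2 a) = x^3*y*z^3 - x^4*z^2 - 2*x^2*y^2*z^2 + x^3*y*z + x*y^3*z - x*y*z^3 + 2*x^2*z^2 + y^2*z^2 - 2*x*y*z + x^2 - 2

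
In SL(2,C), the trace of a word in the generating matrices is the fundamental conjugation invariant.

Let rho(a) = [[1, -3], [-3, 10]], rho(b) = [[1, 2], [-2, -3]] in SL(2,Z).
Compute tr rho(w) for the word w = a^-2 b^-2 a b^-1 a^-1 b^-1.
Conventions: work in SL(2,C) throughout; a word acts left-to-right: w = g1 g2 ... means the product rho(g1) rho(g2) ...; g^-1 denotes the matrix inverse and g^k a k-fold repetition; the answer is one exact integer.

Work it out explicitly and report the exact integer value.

-204829

rho(a^-1) = [[10, 3], [3, 1]]
... * rho(a^-1) = [[10, 3], [3, 1]]  ->  [[109, 33], [33, 10]]
... * rho(b^-1) = [[-3, -2], [2, 1]]  ->  [[-261, -185], [-79, -56]]
... * rho(b^-1) = [[-3, -2], [2, 1]]  ->  [[413, 337], [125, 102]]
... * rho(a) = [[1, -3], [-3, 10]]  ->  [[-598, 2131], [-181, 645]]
... * rho(b^-1) = [[-3, -2], [2, 1]]  ->  [[6056, 3327], [1833, 1007]]
... * rho(a^-1) = [[10, 3], [3, 1]]  ->  [[70541, 21495], [21351, 6506]]
... * rho(b^-1) = [[-3, -2], [2, 1]]  ->  [[-168633, -119587], [-51041, -36196]]
tr = -168633 + -36196 = -204829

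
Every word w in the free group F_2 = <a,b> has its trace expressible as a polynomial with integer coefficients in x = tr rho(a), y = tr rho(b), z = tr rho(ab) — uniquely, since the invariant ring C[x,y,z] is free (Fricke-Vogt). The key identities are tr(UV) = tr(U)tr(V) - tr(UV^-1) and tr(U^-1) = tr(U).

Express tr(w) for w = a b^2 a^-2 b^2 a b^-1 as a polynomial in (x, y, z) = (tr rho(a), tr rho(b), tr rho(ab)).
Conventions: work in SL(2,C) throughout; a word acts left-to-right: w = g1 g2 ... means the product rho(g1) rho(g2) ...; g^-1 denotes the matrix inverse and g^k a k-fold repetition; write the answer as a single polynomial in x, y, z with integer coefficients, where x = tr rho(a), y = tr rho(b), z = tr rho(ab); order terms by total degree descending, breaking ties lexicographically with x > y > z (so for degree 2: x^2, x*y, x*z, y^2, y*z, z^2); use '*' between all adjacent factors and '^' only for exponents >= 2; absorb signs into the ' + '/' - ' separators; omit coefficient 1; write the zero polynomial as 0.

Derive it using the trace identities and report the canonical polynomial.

trace(a^2 b) = trace(a) * trace(b a) - trace(b) = x*z - y
trace(a^2) = trace(a) * trace(a) - trace(1) = x^2 - 2
trace(a^2 b^2) = trace(b) * trace(a^2 b) - trace(a^2) = x*y*z - x^2 - y^2 + 2
trace(b^2 a^2 b) = trace(b) * trace(a^2 b^2) - trace(a^2 b) = x*y^2*z - x^2*y - y^3 - x*z + 3*y
trace(b^2 a^2 b^2) = trace(b) * trace(b^2 a^2 b) - trace(b^2 a^2) = x*y^3*z - x^2*y^2 - y^4 - 2*x*y*z + x^2 + 4*y^2 - 2
next, trace(a b a b) = trace(b a) * trace(b a) - trace(1) = z^2 - 2
trace(b^2 a b a) = trace(b) * trace(a b a b) - trace(a b a) = y*z^2 - x*z - y
and trace(a b^2) = trace(b) * trace(a b) - trace(a) = y*z - x
next, trace(b^2 a b) = trace(b) * trace(a b^2) - trace(a b) = y^2*z - x*y - z
and trace(a^2 b^2 a b) = trace(a) * trace(b^2 a b a) - trace(b^2 a b) = x*y*z^2 - x^2*z - y^2*z + z
next, trace(a^2 b^2 a) = trace(a) * trace(a b^2 a) - trace(a b^2) = x^2*y*z - x^3 - x*y^2 - y*z + 3*x
next, trace(b^2 a^2 b^2 a) = trace(b) * trace(a^2 b^2 a b) - trace(a^2 b^2 a) = x*y^2*z^2 - 2*x^2*y*z - y^3*z + x^3 + x*y^2 + 2*y*z - 3*x
and trace(a b^2 a^-1 b^2 a) = trace(b^2 a^2 b^2) * trace(a) - trace(b^2 a^2 b^2 a) = x^2*y^3*z - x^3*y^2 - x*y^4 - x*y^2*z^2 + y^3*z + 3*x*y^2 - 2*y*z + x
trace(b^2 a b a b) = trace(b) * trace(b a b a b) - trace(b a b a) = y^2*z^2 - x*y*z - y^2 - z^2 + 2
trace(b^2 a b a b^2) = trace(b) * trace(b^2 a b a b) - trace(b^2 a b a) = y^3*z^2 - x*y^2*z - y^3 - 2*y*z^2 + x*z + 3*y
and trace(a b a b a b) = trace(a b a b) * trace(a b) - trace(b a) = z^3 - 3*z
trace(a b a b a) = trace(a) * trace(b a b a) - trace(b a b) = x*z^2 - y*z - x
next, trace(a b^2 a b a b) = trace(b) * trace(a b a b a b) - trace(a b a b a) = y*z^3 - x*z^2 - 2*y*z + x
trace(b^2 a b a b^2 a) = trace(b) * trace(a b^2 a b a b) - trace(a b^2 a b a) = y^2*z^3 - 2*x*y*z^2 + x^2*z - y^2*z + x*y - z
and trace(a b^2 a^-1 b^2 a b) = trace(b^2 a b a b^2) * trace(a) - trace(b^2 a b a b^2 a) = x*y^3*z^2 - x^2*y^2*z - y^2*z^3 - x*y^3 + y^2*z + 2*x*y + z
next, trace(a^-1 b^2 a b^-1 a b^2) = trace(a b^2 a^-1 b^2 a) * trace(b) - trace(a b^2 a^-1 b^2 a b) = x^2*y^4*z - x^3*y^3 - x*y^5 - 2*x*y^3*z^2 + x^2*y^2*z + y^4*z + y^2*z^3 + 4*x*y^3 - 3*y^2*z - x*y - z
trace(b^2 a b^-1 a b^2) = trace(a b^4 a) * trace(b) - trace(a b^4 a b) = x*y^4*z - x^2*y^3 - y^5 - y^3*z^2 - x*y^2*z + x^2*y + 5*y^3 + 2*y*z^2 - x*z - 5*y
trace(a b^2 a^-2 b^2 a b^-1) = trace(a^-1 b^2 a b^-1 a b^2) * trace(a) - trace(a^-1 b^2 a b^-1 a b^2 a) = x^3*y^4*z - x^4*y^3 - x^2*y^5 - 2*x^2*y^3*z^2 + x^3*y^2*z + x*y^2*z^3 + 5*x^2*y^3 + y^5 + y^3*z^2 - 2*x*y^2*z - 2*x^2*y - 5*y^3 - 2*y*z^2 + 5*y

x^3*y^4*z - x^4*y^3 - x^2*y^5 - 2*x^2*y^3*z^2 + x^3*y^2*z + x*y^2*z^3 + 5*x^2*y^3 + y^5 + y^3*z^2 - 2*x*y^2*z - 2*x^2*y - 5*y^3 - 2*y*z^2 + 5*y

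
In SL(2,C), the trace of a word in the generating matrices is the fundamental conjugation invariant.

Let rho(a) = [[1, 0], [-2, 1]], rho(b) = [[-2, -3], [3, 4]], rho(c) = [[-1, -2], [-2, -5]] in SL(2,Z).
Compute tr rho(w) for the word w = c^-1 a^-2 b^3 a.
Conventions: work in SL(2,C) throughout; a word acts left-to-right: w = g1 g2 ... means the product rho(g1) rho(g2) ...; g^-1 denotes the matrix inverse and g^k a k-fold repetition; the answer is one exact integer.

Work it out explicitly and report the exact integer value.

rho(c^-1) = [[-5, 2], [2, -1]]
... * rho(a^-1) = [[1, 0], [2, 1]]  ->  [[-1, 2], [0, -1]]
... * rho(a^-1) = [[1, 0], [2, 1]]  ->  [[3, 2], [-2, -1]]
... * rho(b) = [[-2, -3], [3, 4]]  ->  [[0, -1], [1, 2]]
... * rho(b) = [[-2, -3], [3, 4]]  ->  [[-3, -4], [4, 5]]
... * rho(b) = [[-2, -3], [3, 4]]  ->  [[-6, -7], [7, 8]]
... * rho(a) = [[1, 0], [-2, 1]]  ->  [[8, -7], [-9, 8]]
tr = 8 + 8 = 16

16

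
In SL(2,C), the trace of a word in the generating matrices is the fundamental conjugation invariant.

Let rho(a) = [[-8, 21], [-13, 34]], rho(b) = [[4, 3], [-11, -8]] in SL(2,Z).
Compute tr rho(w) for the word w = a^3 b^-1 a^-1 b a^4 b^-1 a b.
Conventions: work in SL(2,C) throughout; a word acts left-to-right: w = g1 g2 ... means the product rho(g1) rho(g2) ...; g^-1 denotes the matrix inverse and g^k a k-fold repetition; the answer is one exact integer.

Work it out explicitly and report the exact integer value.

rho(a) = [[-8, 21], [-13, 34]]
... * rho(a) = [[-8, 21], [-13, 34]]  ->  [[-209, 546], [-338, 883]]
... * rho(a) = [[-8, 21], [-13, 34]]  ->  [[-5426, 14175], [-8775, 22924]]
... * rho(b^-1) = [[-8, -3], [11, 4]]  ->  [[199333, 72978], [322364, 118021]]
... * rho(a^-1) = [[34, -21], [13, -8]]  ->  [[7726036, -4769817], [12494649, -7713812]]
... * rho(b) = [[4, 3], [-11, -8]]  ->  [[83372131, 61336644], [134830528, 99194443]]
... * rho(a) = [[-8, 21], [-13, 34]]  ->  [[-1464353420, 3836260647], [-2368171983, 6204052150]]
... * rho(a) = [[-8, 21], [-13, 34]]  ->  [[-38156561051, 99681440178], [-61707302086, 161206161457]]
... * rho(a) = [[-8, 21], [-13, 34]]  ->  [[-990606233906, 2587881183981], [-1602021682253, 4185156145732]]
... * rho(a) = [[-8, 21], [-13, 34]]  ->  [[-25717605520505, 67185229343328], [-41590856436492, 108652853627575]]
... * rho(b^-1) = [[-8, -3], [11, 4]]  ->  [[944778366940648, 345893733934827], [1527908241395261, 559383983819776]]
... * rho(a) = [[-8, 21], [-13, 34]]  ->  [[-12054845476677935, 31600732659537726], [-19495257720819176, 51105128519172865]]
... * rho(b) = [[4, 3], [-11, -8]]  ->  [[-395827441161626726, -288970397706335613], [-640137444594178219, -467326801315840448]]
tr = -395827441161626726 + -467326801315840448 = -863154242477467174

-863154242477467174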